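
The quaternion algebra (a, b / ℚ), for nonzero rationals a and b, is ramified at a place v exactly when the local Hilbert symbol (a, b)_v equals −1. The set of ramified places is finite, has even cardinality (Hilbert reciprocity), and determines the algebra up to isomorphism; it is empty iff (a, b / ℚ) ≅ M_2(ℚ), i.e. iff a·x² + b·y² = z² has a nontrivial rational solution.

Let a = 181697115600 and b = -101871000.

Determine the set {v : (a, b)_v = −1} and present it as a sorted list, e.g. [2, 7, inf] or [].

(a, b) ≡ (429, -2310) mod (ℚ^×)²; places V = {2, 3, 5, 7, 11, 13, ∞}.
(a,b)_∞: sgn(429)=+, sgn(-2310)=−, so +1.
(a,b)_2: α=4, β=3; u≡5, v≡5 (mod 8); ε(u)ε(v)=0·0, αω(v)=4·1, βω(u)=3·1; sum ≡ 1  ⇒  -1.
(a,b)_7: α=6, u≡4; β=3, v≡3 (mod 7); (4|7)=+1, (3|7)=-1; sign (−1)^0·+1^3·-1^6 = +1.
(a,b)_11: α=1, u≡6; β=1, v≡10 (mod 11); (6|11)=-1, (10|11)=-1; sign (−1)^1·-1^1·-1^1 = -1.
(a,b)_13: α=1, u≡7; β=0, v≡3 (mod 13); (7|13)=-1, (3|13)=+1; sign (−1)^0·-1^0·+1^1 = +1.
(a,b)_3: α=3, u≡2; β=3, v≡1 (mod 3); (2|3)=-1, (1|3)=+1; sign (−1)^1·-1^3·+1^3 = +1.
(a,b)_5: α=2, u≡4; β=3, v≡2 (mod 5); (4|5)=+1, (2|5)=-1; sign (−1)^0·+1^3·-1^2 = +1.
|Ram(429, -2310)| = 2, even; anisotropic at {2, 11}.

[2, 11]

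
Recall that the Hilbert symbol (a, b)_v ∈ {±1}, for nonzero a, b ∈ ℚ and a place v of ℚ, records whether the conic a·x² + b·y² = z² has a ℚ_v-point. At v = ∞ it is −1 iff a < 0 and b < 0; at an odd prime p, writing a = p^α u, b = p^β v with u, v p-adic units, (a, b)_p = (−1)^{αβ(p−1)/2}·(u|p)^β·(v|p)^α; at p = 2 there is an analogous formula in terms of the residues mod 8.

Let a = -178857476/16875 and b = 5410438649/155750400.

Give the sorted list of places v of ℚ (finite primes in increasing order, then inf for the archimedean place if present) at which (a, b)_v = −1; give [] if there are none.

Mod squares: a ≡ -483, b ≡ 161. Check v ∈ {∞, 2, 3, 5, 7, 11, 13, 17, 23, 31}.
v=11: a=11^0·(≡5), b=11^2·(≡6) mod 11; (5|11)=+1, (6|11)=-1; (−1)^{0·2·5}·(+1)^2·(-1)^0 = +1.
v=7: a=7^1·(≡2), b=7^1·(≡2) mod 7; (2|7)=+1, (2|7)=+1; (−1)^{1·1·3}·(+1)^1·(+1)^1 = -1.
v=2: v_2(a)=2, v_2(b)=-12; units ≡ 5, 1 (mod 8); ε·ε+αω+βω = 0·0+2·0+-12·1 ≡ 0  ⇒  (a,b)_2 = +1.
v=13: a=13^0·(≡8), b=13^-2·(≡11) mod 13; (8|13)=-1, (11|13)=-1; (−1)^{0·-2·6}·(-1)^-2·(-1)^0 = +1.
v=23: a=23^1·(≡16), b=23^1·(≡14) mod 23; (16|23)=+1, (14|23)=-1; (−1)^{1·1·11}·(+1)^1·(-1)^1 = +1.
v=31: a=31^2·(≡12), b=31^2·(≡27) mod 31; (12|31)=-1, (27|31)=-1; (−1)^{2·2·15}·(-1)^2·(-1)^2 = +1.
v=5: a=5^-4·(≡2), b=5^-2·(≡4) mod 5; (2|5)=-1, (4|5)=+1; (−1)^{-4·-2·2}·(-1)^-2·(+1)^-4 = +1.
v=17: a=17^2·(≡14), b=17^2·(≡2) mod 17; (14|17)=-1, (2|17)=+1; (−1)^{2·2·8}·(-1)^2·(+1)^2 = +1.
v=∞: -483 < 0 and 161 > 0  ⇒  (a,b)_∞ = +1.
v=3: a=3^-3·(≡1), b=3^-2·(≡2) mod 3; (1|3)=+1, (2|3)=-1; (−1)^{-3·-2·1}·(+1)^-2·(-1)^-3 = -1.
(-483, 161 / ℚ) ramifies at {3, 7}: a division algebra.

[3, 7]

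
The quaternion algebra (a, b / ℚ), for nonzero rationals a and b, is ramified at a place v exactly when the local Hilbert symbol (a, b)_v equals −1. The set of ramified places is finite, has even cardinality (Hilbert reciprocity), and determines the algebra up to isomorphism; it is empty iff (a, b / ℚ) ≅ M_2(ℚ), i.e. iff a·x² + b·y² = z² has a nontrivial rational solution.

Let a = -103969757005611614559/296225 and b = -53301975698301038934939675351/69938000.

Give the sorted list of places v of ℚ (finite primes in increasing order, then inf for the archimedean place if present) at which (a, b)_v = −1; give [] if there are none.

[13, 31, 41, inf]

(a, b) ≡ (-1599, -819795) mod (ℚ^×)²; places V = {2, 3, 5, 11, 13, 17, 19, 29, 31, 41, 43, ∞}.
(a,b)_17: α=-2, u≡4; β=-2, v≡2 (mod 17); (4|17)=+1, (2|17)=+1; sign (−1)^0·+1^-2·+1^-2 = +1.
(a,b)_31: α=2, u≡23; β=3, v≡3 (mod 31); (23|31)=-1, (3|31)=-1; sign (−1)^0·-1^3·-1^2 = -1.
(a,b)_29: α=2, u≡24; β=0, v≡9 (mod 29); (24|29)=+1, (9|29)=+1; sign (−1)^0·+1^0·+1^2 = +1.
(a,b)_5: α=-2, u≡4; β=-3, v≡1 (mod 5); (4|5)=+1, (1|5)=+1; sign (−1)^0·+1^-3·+1^-2 = +1.
(a,b)_3: α=5, u≡1; β=5, v≡2 (mod 3); (1|3)=+1, (2|3)=-1; sign (−1)^1·+1^5·-1^5 = +1.
(a,b)_11: α=0, u≡7; β=-2, v≡10 (mod 11); (7|11)=-1, (10|11)=-1; sign (−1)^0·-1^-2·-1^0 = +1.
(a,b)_43: α=2, u≡41; β=3, v≡2 (mod 43); (41|43)=+1, (2|43)=-1; sign (−1)^0·+1^3·-1^2 = +1.
(a,b)_13: α=3, u≡6; β=4, v≡11 (mod 13); (6|13)=-1, (11|13)=-1; sign (−1)^0·-1^4·-1^3 = -1.
(a,b)_2: α=0, β=-4; u≡1, v≡5 (mod 8); ε(u)ε(v)=0·0, αω(v)=0·1, βω(u)=-4·0; sum ≡ 0  ⇒  +1.
(a,b)_41: α=-1, u≡23; β=3, v≡17 (mod 41); (23|41)=+1, (17|41)=-1; sign (−1)^0·+1^3·-1^-1 = -1.
(a,b)_19: α=4, u≡11; β=6, v≡16 (mod 19); (11|19)=+1, (16|19)=+1; sign (−1)^0·+1^6·+1^4 = +1.
(a,b)_∞: sgn(-1599)=−, sgn(-819795)=−, so -1.
(-1599, -819795 / ℚ) ramifies at {13, 31, 41, ∞}: a division algebra.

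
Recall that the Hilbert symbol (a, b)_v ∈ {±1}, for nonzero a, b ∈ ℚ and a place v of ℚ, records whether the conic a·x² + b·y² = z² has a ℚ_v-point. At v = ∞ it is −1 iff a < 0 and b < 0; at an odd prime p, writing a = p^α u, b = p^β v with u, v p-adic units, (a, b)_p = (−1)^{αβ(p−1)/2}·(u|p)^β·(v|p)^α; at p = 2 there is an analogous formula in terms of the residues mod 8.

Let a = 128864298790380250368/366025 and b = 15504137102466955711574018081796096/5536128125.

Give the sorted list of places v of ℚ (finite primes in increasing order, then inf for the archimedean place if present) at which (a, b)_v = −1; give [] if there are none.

[5, 31, 41, 43]

Mod squares: a ≡ 437, b ≡ 6285095. Check v ∈ {∞, 2, 3, 5, 11, 13, 19, 23, 31, 41, 43}.
v=41: a=41^2·(≡12), b=41^3·(≡23) mod 41; (12|41)=-1, (23|41)=+1; (−1)^{2·3·20}·(-1)^3·(+1)^2 = -1.
v=2: v_2(a)=8, v_2(b)=12; units ≡ 5, 7 (mod 8); ε·ε+αω+βω = 0·1+8·0+12·1 ≡ 0  ⇒  (a,b)_2 = +1.
v=11: a=11^-4·(≡6), b=11^-6·(≡4) mod 11; (6|11)=-1, (4|11)=+1; (−1)^{-4·-6·5}·(-1)^-6·(+1)^-4 = +1.
v=5: a=5^-2·(≡3), b=5^-5·(≡1) mod 5; (3|5)=-1, (1|5)=+1; (−1)^{-2·-5·2}·(-1)^-5·(+1)^-2 = -1.
v=31: a=31^2·(≡17), b=31^3·(≡2) mod 31; (17|31)=-1, (2|31)=+1; (−1)^{2·3·15}·(-1)^3·(+1)^2 = -1.
v=∞: 437 > 0 and 6285095 > 0  ⇒  (a,b)_∞ = +1.
v=23: a=23^3·(≡10), b=23^5·(≡9) mod 23; (10|23)=-1, (9|23)=+1; (−1)^{3·5·11}·(-1)^5·(+1)^3 = +1.
v=13: a=13^0·(≡5), b=13^2·(≡2) mod 13; (5|13)=-1, (2|13)=-1; (−1)^{0·2·6}·(-1)^2·(-1)^0 = +1.
v=3: a=3^6·(≡2), b=3^10·(≡2) mod 3; (2|3)=-1, (2|3)=-1; (−1)^{6·10·1}·(-1)^10·(-1)^6 = +1.
v=43: a=43^2·(≡33), b=43^3·(≡20) mod 43; (33|43)=-1, (20|43)=-1; (−1)^{2·3·21}·(-1)^3·(-1)^2 = -1.
v=19: a=19^1·(≡17), b=19^2·(≡5) mod 19; (17|19)=+1, (5|19)=+1; (−1)^{1·2·9}·(+1)^2·(+1)^1 = +1.
Ram(437, 6285095) = {5, 31, 41, 43}; no ℚ_5-point on the conic.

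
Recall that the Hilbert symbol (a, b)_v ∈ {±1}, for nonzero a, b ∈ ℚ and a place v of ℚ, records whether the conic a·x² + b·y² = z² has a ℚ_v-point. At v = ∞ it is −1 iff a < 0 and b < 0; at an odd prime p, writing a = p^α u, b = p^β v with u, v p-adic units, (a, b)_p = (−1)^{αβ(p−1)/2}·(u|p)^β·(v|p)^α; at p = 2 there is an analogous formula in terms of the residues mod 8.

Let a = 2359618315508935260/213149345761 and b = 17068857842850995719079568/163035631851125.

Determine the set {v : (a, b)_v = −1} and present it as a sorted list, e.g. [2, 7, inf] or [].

[13, 37]

Mod squares: a ≡ 7215, b ≡ 1885. Check v ∈ {∞, 2, 3, 5, 11, 13, 19, 29, 37, 47, 53}.
v=3: a=3^3·(≡2), b=3^4·(≡1) mod 3; (2|3)=-1, (1|3)=+1; (−1)^{3·4·1}·(-1)^4·(+1)^3 = +1.
v=47: a=47^-4·(≡36), b=47^-6·(≡31) mod 47; (36|47)=+1, (31|47)=-1; (−1)^{-4·-6·23}·(+1)^-6·(-1)^-4 = +1.
v=29: a=29^2·(≡28), b=29^3·(≡16) mod 29; (28|29)=+1, (16|29)=+1; (−1)^{2·3·14}·(+1)^3·(+1)^2 = +1.
v=19: a=19^-2·(≡8), b=19^0·(≡16) mod 19; (8|19)=-1, (16|19)=+1; (−1)^{-2·0·9}·(-1)^0·(+1)^-2 = +1.
v=37: a=37^3·(≡36), b=37^4·(≡32) mod 37; (36|37)=+1, (32|37)=-1; (−1)^{3·4·18}·(+1)^4·(-1)^3 = -1.
v=5: a=5^1·(≡2), b=5^-3·(≡2) mod 5; (2|5)=-1, (2|5)=-1; (−1)^{1·-3·2}·(-1)^-3·(-1)^1 = +1.
v=∞: 7215 > 0 and 1885 > 0  ⇒  (a,b)_∞ = +1.
v=13: a=13^1·(≡3), b=13^1·(≡2) mod 13; (3|13)=+1, (2|13)=-1; (−1)^{1·1·6}·(+1)^1·(-1)^1 = -1.
v=2: v_2(a)=2, v_2(b)=4; units ≡ 7, 5 (mod 8); ε·ε+αω+βω = 1·0+2·1+4·0 ≡ 0  ⇒  (a,b)_2 = +1.
v=53: a=53^4·(≡47), b=53^6·(≡39) mod 53; (47|53)=+1, (39|53)=-1; (−1)^{4·6·26}·(+1)^6·(-1)^4 = +1.
v=11: a=11^-2·(≡7), b=11^-2·(≡4) mod 11; (7|11)=-1, (4|11)=+1; (−1)^{-2·-2·5}·(-1)^-2·(+1)^-2 = +1.
(7215, 1885 / ℚ) ramifies at {13, 37}: a division algebra.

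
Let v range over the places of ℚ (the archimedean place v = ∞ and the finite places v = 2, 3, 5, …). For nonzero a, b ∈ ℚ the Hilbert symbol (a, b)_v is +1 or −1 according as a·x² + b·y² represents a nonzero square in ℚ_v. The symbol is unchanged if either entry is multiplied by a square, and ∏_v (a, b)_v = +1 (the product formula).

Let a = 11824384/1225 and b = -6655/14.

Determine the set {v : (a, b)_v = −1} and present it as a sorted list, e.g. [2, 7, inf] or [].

[2, 7, 11, 17]

(a, b) ≡ (46189, -770) mod (ℚ^×)²; places V = {2, 5, 7, 11, 13, 17, 19, ∞}.
(a,b)_5: α=-2, u≡1; β=1, v≡1 (mod 5); (1|5)=+1, (1|5)=+1; sign (−1)^0·+1^1·+1^-2 = +1.
(a,b)_19: α=1, u≡18; β=0, v≡1 (mod 19); (18|19)=-1, (1|19)=+1; sign (−1)^0·-1^0·+1^1 = +1.
(a,b)_11: α=1, u≡6; β=3, v≡2 (mod 11); (6|11)=-1, (2|11)=-1; sign (−1)^1·-1^3·-1^1 = -1.
(a,b)_13: α=1, u≡12; β=0, v≡1 (mod 13); (12|13)=+1, (1|13)=+1; sign (−1)^0·+1^0·+1^1 = +1.
(a,b)_∞: sgn(46189)=+, sgn(-770)=−, so +1.
(a,b)_2: α=8, β=-1; u≡5, v≡7 (mod 8); ε(u)ε(v)=0·1, αω(v)=8·0, βω(u)=-1·1; sum ≡ 1  ⇒  -1.
(a,b)_17: α=1, u≡14; β=0, v≡14 (mod 17); (14|17)=-1, (14|17)=-1; sign (−1)^0·-1^0·-1^1 = -1.
(a,b)_7: α=-2, u≡3; β=-1, v≡1 (mod 7); (3|7)=-1, (1|7)=+1; sign (−1)^0·-1^-1·+1^-2 = -1.
(46189, -770 / ℚ) ramifies at {2, 7, 11, 17}: a division algebra.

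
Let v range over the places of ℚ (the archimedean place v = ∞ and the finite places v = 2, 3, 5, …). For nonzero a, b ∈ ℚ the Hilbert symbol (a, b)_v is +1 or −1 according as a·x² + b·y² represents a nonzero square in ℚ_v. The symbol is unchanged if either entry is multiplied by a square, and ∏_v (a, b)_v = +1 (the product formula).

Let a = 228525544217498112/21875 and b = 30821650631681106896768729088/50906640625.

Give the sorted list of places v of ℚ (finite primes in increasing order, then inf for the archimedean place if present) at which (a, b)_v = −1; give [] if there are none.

[2, 5, 23, 29]

(a, b) ≡ (18816070, 26013) mod (ℚ^×)²; places V = {2, 3, 5, 7, 11, 13, 17, 19, 23, 29, 31, 47, ∞}.
(a,b)_11: α=0, u≡5; β=2, v≡1 (mod 11); (5|11)=+1, (1|11)=+1; sign (−1)^0·+1^2·+1^0 = +1.
(a,b)_13: α=1, u≡10; β=1, v≡12 (mod 13); (10|13)=+1, (12|13)=+1; sign (−1)^0·+1^1·+1^1 = +1.
(a,b)_5: α=-5, u≡1; β=-8, v≡3 (mod 5); (1|5)=+1, (3|5)=-1; sign (−1)^0·+1^-8·-1^-5 = -1.
(a,b)_31: α=1, u≡23; β=2, v≡5 (mod 31); (23|31)=-1, (5|31)=+1; sign (−1)^0·-1^2·+1^1 = +1.
(a,b)_2: α=9, β=18; u≡3, v≡5 (mod 8); ε(u)ε(v)=1·0, αω(v)=9·1, βω(u)=18·1; sum ≡ 1  ⇒  -1.
(a,b)_29: α=1, u≡28; β=1, v≡10 (mod 29); (28|29)=+1, (10|29)=-1; sign (−1)^0·+1^1·-1^1 = -1.
(a,b)_23: α=1, u≡4; β=1, v≡16 (mod 23); (4|23)=+1, (16|23)=+1; sign (−1)^1·+1^1·+1^1 = -1.
(a,b)_19: α=0, u≡9; β=-4, v≡18 (mod 19); (9|19)=+1, (18|19)=-1; sign (−1)^0·+1^-4·-1^0 = +1.
(a,b)_7: α=-1, u≡6; β=0, v≡2 (mod 7); (6|7)=-1, (2|7)=+1; sign (−1)^0·-1^0·+1^-1 = +1.
(a,b)_17: α=4, u≡12; β=6, v≡7 (mod 17); (12|17)=-1, (7|17)=-1; sign (−1)^0·-1^6·-1^4 = +1.
(a,b)_47: α=2, u≡11; β=2, v≡26 (mod 47); (11|47)=-1, (26|47)=-1; sign (−1)^0·-1^2·-1^2 = +1.
(a,b)_3: α=2, u≡1; β=7, v≡1 (mod 3); (1|3)=+1, (1|3)=+1; sign (−1)^0·+1^7·+1^2 = +1.
(a,b)_∞: sgn(18816070)=+, sgn(26013)=+, so +1.
(18816070, 26013 / ℚ) ramifies at {2, 5, 23, 29}: a division algebra.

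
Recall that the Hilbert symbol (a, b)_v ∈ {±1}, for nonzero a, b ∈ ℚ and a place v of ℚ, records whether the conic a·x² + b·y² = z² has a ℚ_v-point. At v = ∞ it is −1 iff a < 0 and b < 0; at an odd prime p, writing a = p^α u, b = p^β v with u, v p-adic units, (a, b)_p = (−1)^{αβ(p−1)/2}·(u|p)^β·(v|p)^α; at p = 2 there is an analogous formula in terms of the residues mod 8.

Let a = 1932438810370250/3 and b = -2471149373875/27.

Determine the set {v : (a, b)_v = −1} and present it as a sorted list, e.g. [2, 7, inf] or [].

[2, 3, 5, 7, 13, 23]

Mod squares: a ≡ 30955470, b ≡ -39585. Check v ∈ {∞, 2, 3, 5, 7, 13, 17, 23, 29}.
v=2: v_2(a)=1, v_2(b)=0; units ≡ 7, 7 (mod 8); ε·ε+αω+βω = 1·1+1·0+0·0 ≡ 1  ⇒  (a,b)_2 = -1.
v=17: a=17^3·(≡7), b=17^2·(≡13) mod 17; (7|17)=-1, (13|17)=+1; (−1)^{3·2·8}·(-1)^2·(+1)^3 = +1.
v=∞: 30955470 > 0 and -39585 < 0  ⇒  (a,b)_∞ = +1.
v=23: a=23^3·(≡22), b=23^2·(≡10) mod 23; (22|23)=-1, (10|23)=-1; (−1)^{3·2·11}·(-1)^2·(-1)^3 = -1.
v=29: a=29^1·(≡27), b=29^1·(≡3) mod 29; (27|29)=-1, (3|29)=-1; (−1)^{1·1·14}·(-1)^1·(-1)^1 = +1.
v=3: a=3^-1·(≡2), b=3^-3·(≡2) mod 3; (2|3)=-1, (2|3)=-1; (−1)^{-1·-3·1}·(-1)^-3·(-1)^-1 = -1.
v=13: a=13^1·(≡2), b=13^1·(≡10) mod 13; (2|13)=-1, (10|13)=+1; (−1)^{1·1·6}·(-1)^1·(+1)^1 = -1.
v=7: a=7^3·(≡4), b=7^3·(≡1) mod 7; (4|7)=+1, (1|7)=+1; (−1)^{3·3·3}·(+1)^3·(+1)^3 = -1.
v=5: a=5^3·(≡4), b=5^3·(≡2) mod 5; (4|5)=+1, (2|5)=-1; (−1)^{3·3·2}·(+1)^3·(-1)^3 = -1.
(30955470, -39585 / ℚ) ramifies at {2, 3, 5, 7, 13, 23}: a division algebra.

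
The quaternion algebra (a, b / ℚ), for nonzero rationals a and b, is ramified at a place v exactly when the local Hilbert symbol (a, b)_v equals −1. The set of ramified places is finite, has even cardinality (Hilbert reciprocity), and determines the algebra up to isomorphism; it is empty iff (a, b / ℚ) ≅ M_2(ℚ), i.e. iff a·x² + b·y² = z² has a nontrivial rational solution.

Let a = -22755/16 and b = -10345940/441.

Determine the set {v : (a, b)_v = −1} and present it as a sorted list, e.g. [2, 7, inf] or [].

(a, b) ≡ (-22755, -2586485) mod (ℚ^×)²; places V = {2, 3, 5, 7, 11, 31, 37, 41, ∞}.
(a,b)_41: α=1, u≡14; β=1, v≡19 (mod 41); (14|41)=-1, (19|41)=-1; sign (−1)^0·-1^1·-1^1 = +1.
(a,b)_3: α=1, u≡2; β=-2, v≡1 (mod 3); (2|3)=-1, (1|3)=+1; sign (−1)^0·-1^-2·+1^1 = +1.
(a,b)_2: α=-4, β=2; u≡5, v≡3 (mod 8); ε(u)ε(v)=0·1, αω(v)=-4·1, βω(u)=2·1; sum ≡ 0  ⇒  +1.
(a,b)_37: α=1, u≡24; β=1, v≡16 (mod 37); (24|37)=-1, (16|37)=+1; sign (−1)^0·-1^1·+1^1 = -1.
(a,b)_7: α=0, u≡1; β=-2, v≡2 (mod 7); (1|7)=+1, (2|7)=+1; sign (−1)^0·+1^-2·+1^0 = +1.
(a,b)_5: α=1, u≡4; β=1, v≡2 (mod 5); (4|5)=+1, (2|5)=-1; sign (−1)^0·+1^1·-1^1 = -1.
(a,b)_11: α=0, u≡3; β=1, v≡4 (mod 11); (3|11)=+1, (4|11)=+1; sign (−1)^0·+1^1·+1^0 = +1.
(a,b)_31: α=0, u≡29; β=1, v≡23 (mod 31); (29|31)=-1, (23|31)=-1; sign (−1)^0·-1^1·-1^0 = -1.
(a,b)_∞: sgn(-22755)=−, sgn(-2586485)=−, so -1.
|Ram(-22755, -2586485)| = 4, even; anisotropic at {5, 31, 37, ∞}.

[5, 31, 37, inf]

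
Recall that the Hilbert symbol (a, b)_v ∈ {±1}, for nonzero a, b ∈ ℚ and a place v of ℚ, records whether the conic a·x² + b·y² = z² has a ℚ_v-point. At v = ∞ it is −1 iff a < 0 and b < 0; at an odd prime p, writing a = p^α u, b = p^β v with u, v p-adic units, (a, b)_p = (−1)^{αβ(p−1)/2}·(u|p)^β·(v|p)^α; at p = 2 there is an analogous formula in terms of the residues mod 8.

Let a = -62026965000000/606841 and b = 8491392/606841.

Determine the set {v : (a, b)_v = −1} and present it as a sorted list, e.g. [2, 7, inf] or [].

(a, b) ≡ (-85085, 182) mod (ℚ^×)²; places V = {2, 3, 5, 7, 11, 13, 17, 19, 41, ∞}.
(a,b)_17: α=1, u≡14; β=0, v≡5 (mod 17); (14|17)=-1, (5|17)=-1; sign (−1)^0·-1^0·-1^1 = -1.
(a,b)_13: α=1, u≡7; β=1, v≡12 (mod 13); (7|13)=-1, (12|13)=+1; sign (−1)^0·-1^1·+1^1 = -1.
(a,b)_5: α=7, u≡3; β=0, v≡2 (mod 5); (3|5)=-1, (2|5)=-1; sign (−1)^0·-1^0·-1^7 = -1.
(a,b)_∞: sgn(-85085)=−, sgn(182)=+, so +1.
(a,b)_2: α=6, β=7; u≡3, v≡3 (mod 8); ε(u)ε(v)=1·1, αω(v)=6·1, βω(u)=7·1; sum ≡ 0  ⇒  +1.
(a,b)_19: α=-2, u≡6; β=-2, v≡5 (mod 19); (6|19)=+1, (5|19)=+1; sign (−1)^0·+1^-2·+1^-2 = +1.
(a,b)_11: α=1, u≡4; β=0, v≡2 (mod 11); (4|11)=+1, (2|11)=-1; sign (−1)^0·+1^0·-1^1 = -1.
(a,b)_7: α=1, u≡1; β=1, v≡3 (mod 7); (1|7)=+1, (3|7)=-1; sign (−1)^1·+1^1·-1^1 = +1.
(a,b)_41: α=-2, u≡31; β=-2, v≡25 (mod 41); (31|41)=+1, (25|41)=+1; sign (−1)^0·+1^-2·+1^-2 = +1.
(a,b)_3: α=6, u≡1; β=6, v≡2 (mod 3); (1|3)=+1, (2|3)=-1; sign (−1)^0·+1^6·-1^6 = +1.
(-85085, 182 / ℚ) ramifies at {5, 11, 13, 17}: a division algebra.

[5, 11, 13, 17]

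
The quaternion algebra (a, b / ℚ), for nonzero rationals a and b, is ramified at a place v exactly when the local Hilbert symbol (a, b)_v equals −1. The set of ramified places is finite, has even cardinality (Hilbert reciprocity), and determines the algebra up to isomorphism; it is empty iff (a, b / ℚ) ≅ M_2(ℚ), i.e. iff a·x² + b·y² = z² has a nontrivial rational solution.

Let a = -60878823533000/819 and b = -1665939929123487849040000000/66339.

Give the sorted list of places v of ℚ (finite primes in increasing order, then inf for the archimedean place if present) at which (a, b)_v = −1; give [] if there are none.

[5, 13, 37, inf]

(a, b) ≡ (-397670, -488215) mod (ℚ^×)²; places V = {2, 3, 5, 7, 11, 13, 19, 23, 29, 37, ∞}.
(a,b)_29: α=2, u≡25; β=5, v≡19 (mod 29); (25|29)=+1, (19|29)=-1; sign (−1)^0·+1^5·-1^2 = +1.
(a,b)_19: α=1, u≡15; β=0, v≡16 (mod 19); (15|19)=-1, (16|19)=+1; sign (−1)^0·-1^0·+1^1 = +1.
(a,b)_3: α=-2, u≡1; β=-6, v≡2 (mod 3); (1|3)=+1, (2|3)=-1; sign (−1)^0·+1^-6·-1^-2 = +1.
(a,b)_5: α=3, u≡4; β=7, v≡2 (mod 5); (4|5)=+1, (2|5)=-1; sign (−1)^0·+1^7·-1^3 = -1.
(a,b)_11: α=2, u≡7; β=4, v≡4 (mod 11); (7|11)=-1, (4|11)=+1; sign (−1)^0·-1^4·+1^2 = +1.
(a,b)_13: α=-1, u≡9; β=-1, v≡11 (mod 13); (9|13)=+1, (11|13)=-1; sign (−1)^0·+1^-1·-1^-1 = -1.
(a,b)_∞: sgn(-397670)=−, sgn(-488215)=−, so -1.
(a,b)_7: α=-1, u≡2; β=-1, v≡6 (mod 7); (2|7)=+1, (6|7)=-1; sign (−1)^1·+1^-1·-1^-1 = +1.
(a,b)_37: α=2, u≡8; β=5, v≡19 (mod 37); (8|37)=-1, (19|37)=-1; sign (−1)^0·-1^5·-1^2 = -1.
(a,b)_23: α=1, u≡1; β=0, v≡16 (mod 23); (1|23)=+1, (16|23)=+1; sign (−1)^0·+1^0·+1^1 = +1.
(a,b)_2: α=3, β=10; u≡5, v≡1 (mod 8); ε(u)ε(v)=0·0, αω(v)=3·0, βω(u)=10·1; sum ≡ 0  ⇒  +1.
(-397670, -488215 / ℚ) ramifies at {5, 13, 37, ∞}: a division algebra.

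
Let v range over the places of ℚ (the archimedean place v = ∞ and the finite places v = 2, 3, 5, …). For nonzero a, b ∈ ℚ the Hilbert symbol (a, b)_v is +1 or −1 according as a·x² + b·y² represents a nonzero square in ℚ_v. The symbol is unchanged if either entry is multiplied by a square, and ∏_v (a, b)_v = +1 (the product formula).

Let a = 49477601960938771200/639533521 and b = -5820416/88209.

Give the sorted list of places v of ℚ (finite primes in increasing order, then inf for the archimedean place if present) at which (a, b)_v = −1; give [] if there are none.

[2, 37]

Mod squares: a ≡ 1147, b ≡ -29. Check v ∈ {∞, 2, 3, 5, 7, 11, 19, 29, 31, 37}.
v=3: a=3^4·(≡1), b=3^-6·(≡1) mod 3; (1|3)=+1, (1|3)=+1; (−1)^{4·-6·1}·(+1)^-6·(+1)^4 = +1.
v=7: a=7^6·(≡5), b=7^2·(≡3) mod 7; (5|7)=-1, (3|7)=-1; (−1)^{6·2·3}·(-1)^2·(-1)^6 = +1.
v=∞: 1147 > 0 and -29 < 0  ⇒  (a,b)_∞ = +1.
v=2: v_2(a)=8, v_2(b)=12; units ≡ 3, 3 (mod 8); ε·ε+αω+βω = 1·1+8·1+12·1 ≡ 1  ⇒  (a,b)_2 = -1.
v=31: a=31^1·(≡12), b=31^0·(≡28) mod 31; (12|31)=-1, (28|31)=+1; (−1)^{1·0·15}·(-1)^0·(+1)^1 = +1.
v=29: a=29^4·(≡24), b=29^1·(≡22) mod 29; (24|29)=+1, (22|29)=+1; (−1)^{4·1·14}·(+1)^1·(+1)^4 = +1.
v=11: a=11^-6·(≡1), b=11^-2·(≡1) mod 11; (1|11)=+1, (1|11)=+1; (−1)^{-6·-2·5}·(+1)^-2·(+1)^-6 = +1.
v=5: a=5^2·(≡3), b=5^0·(≡1) mod 5; (3|5)=-1, (1|5)=+1; (−1)^{2·0·2}·(-1)^0·(+1)^2 = +1.
v=37: a=37^1·(≡15), b=37^0·(≡17) mod 37; (15|37)=-1, (17|37)=-1; (−1)^{1·0·18}·(-1)^0·(-1)^1 = -1.
v=19: a=19^-2·(≡16), b=19^0·(≡4) mod 19; (16|19)=+1, (4|19)=+1; (−1)^{-2·0·9}·(+1)^0·(+1)^-2 = +1.
(1147, -29 / ℚ) ramifies at {2, 37}: a division algebra.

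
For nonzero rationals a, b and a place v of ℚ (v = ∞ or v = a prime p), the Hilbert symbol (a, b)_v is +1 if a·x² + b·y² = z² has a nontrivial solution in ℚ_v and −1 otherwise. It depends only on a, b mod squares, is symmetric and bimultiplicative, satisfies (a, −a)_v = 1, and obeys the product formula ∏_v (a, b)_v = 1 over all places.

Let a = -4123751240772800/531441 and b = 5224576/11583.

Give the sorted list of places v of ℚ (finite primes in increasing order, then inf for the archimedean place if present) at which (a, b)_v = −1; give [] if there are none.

[2, 13]

Mod squares: a ≡ -1547, b ≡ 4862. Check v ∈ {∞, 2, 3, 5, 7, 11, 13, 17}.
v=5: a=5^2·(≡3), b=5^0·(≡2) mod 5; (3|5)=-1, (2|5)=-1; (−1)^{2·0·2}·(-1)^0·(-1)^2 = +1.
v=7: a=7^9·(≡3), b=7^4·(≡4) mod 7; (3|7)=-1, (4|7)=+1; (−1)^{9·4·3}·(-1)^4·(+1)^9 = +1.
v=∞: -1547 < 0 and 4862 > 0  ⇒  (a,b)_∞ = +1.
v=11: a=11^0·(≡5), b=11^-1·(≡2) mod 11; (5|11)=+1, (2|11)=-1; (−1)^{0·-1·5}·(+1)^-1·(-1)^0 = +1.
v=17: a=17^3·(≡3), b=17^1·(≡6) mod 17; (3|17)=-1, (6|17)=-1; (−1)^{3·1·8}·(-1)^1·(-1)^3 = +1.
v=3: a=3^-12·(≡1), b=3^-4·(≡2) mod 3; (1|3)=+1, (2|3)=-1; (−1)^{-12·-4·1}·(+1)^-4·(-1)^-12 = +1.
v=13: a=13^1·(≡8), b=13^-1·(≡12) mod 13; (8|13)=-1, (12|13)=+1; (−1)^{1·-1·6}·(-1)^-1·(+1)^1 = -1.
v=2: v_2(a)=6, v_2(b)=7; units ≡ 5, 7 (mod 8); ε·ε+αω+βω = 0·1+6·0+7·1 ≡ 1  ⇒  (a,b)_2 = -1.
|Ram(-1547, 4862)| = 2, even; anisotropic at {2, 13}.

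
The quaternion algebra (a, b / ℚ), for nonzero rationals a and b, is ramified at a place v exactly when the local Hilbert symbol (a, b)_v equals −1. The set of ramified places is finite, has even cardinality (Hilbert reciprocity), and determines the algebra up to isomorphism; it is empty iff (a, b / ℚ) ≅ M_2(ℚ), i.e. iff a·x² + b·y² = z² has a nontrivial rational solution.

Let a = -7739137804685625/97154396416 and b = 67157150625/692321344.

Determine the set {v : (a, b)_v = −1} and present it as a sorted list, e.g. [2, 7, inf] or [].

(a, b) ≡ (-57, 969) mod (ℚ^×)²; places V = {2, 3, 5, 7, 11, 13, 17, 19, 23, 37, ∞}.
(a,b)_∞: sgn(-57)=−, sgn(969)=+, so +1.
(a,b)_5: α=4, u≡3; β=4, v≡4 (mod 5); (3|5)=-1, (4|5)=+1; sign (−1)^0·-1^4·+1^4 = +1.
(a,b)_3: α=3, u≡2; β=5, v≡2 (mod 3); (2|3)=-1, (2|3)=-1; sign (−1)^1·-1^5·-1^3 = -1.
(a,b)_13: α=2, u≡5; β=-2, v≡2 (mod 13); (5|13)=-1, (2|13)=-1; sign (−1)^0·-1^-2·-1^2 = +1.
(a,b)_17: α=2, u≡10; β=1, v≡3 (mod 17); (10|17)=-1, (3|17)=-1; sign (−1)^0·-1^1·-1^2 = -1.
(a,b)_23: α=-2, u≡13; β=-2, v≡2 (mod 23); (13|23)=+1, (2|23)=+1; sign (−1)^0·+1^-2·+1^-2 = +1.
(a,b)_7: α=-2, u≡5; β=0, v≡5 (mod 7); (5|7)=-1, (5|7)=-1; sign (−1)^0·-1^0·-1^-2 = +1.
(a,b)_2: α=-8, β=-6; u≡7, v≡1 (mod 8); ε(u)ε(v)=1·0, αω(v)=-8·0, βω(u)=-6·0; sum ≡ 0  ⇒  +1.
(a,b)_19: α=3, u≡5; β=1, v≡13 (mod 19); (5|19)=+1, (13|19)=-1; sign (−1)^1·+1^1·-1^3 = +1.
(a,b)_37: α=2, u≡19; β=2, v≡4 (mod 37); (19|37)=-1, (4|37)=+1; sign (−1)^0·-1^2·+1^2 = +1.
(a,b)_11: α=-4, u≡9; β=-2, v≡5 (mod 11); (9|11)=+1, (5|11)=+1; sign (−1)^0·+1^-2·+1^-4 = +1.
(-57, 969 / ℚ) ramifies at {3, 17}: a division algebra.

[3, 17]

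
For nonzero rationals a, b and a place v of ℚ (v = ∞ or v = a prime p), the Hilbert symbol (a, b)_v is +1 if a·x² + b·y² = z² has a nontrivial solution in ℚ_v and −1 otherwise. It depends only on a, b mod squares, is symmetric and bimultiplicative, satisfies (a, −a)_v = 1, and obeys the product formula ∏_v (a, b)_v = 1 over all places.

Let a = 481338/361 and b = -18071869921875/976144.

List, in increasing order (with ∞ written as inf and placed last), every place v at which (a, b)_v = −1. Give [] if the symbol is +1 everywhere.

(a, b) ≡ (442, -3) mod (ℚ^×)²; places V = {2, 3, 5, 7, 11, 13, 17, 19, ∞}.
(a,b)_2: α=1, β=-4; u≡5, v≡5 (mod 8); ε(u)ε(v)=0·0, αω(v)=1·1, βω(u)=-4·1; sum ≡ 1  ⇒  -1.
(a,b)_5: α=0, u≡3; β=8, v≡2 (mod 5); (3|5)=-1, (2|5)=-1; sign (−1)^0·-1^8·-1^0 = +1.
(a,b)_11: α=2, u≡2; β=2, v≡2 (mod 11); (2|11)=-1, (2|11)=-1; sign (−1)^0·-1^2·-1^2 = +1.
(a,b)_7: α=0, u≡1; β=2, v≡2 (mod 7); (1|7)=+1, (2|7)=+1; sign (−1)^0·+1^2·+1^0 = +1.
(a,b)_3: α=2, u≡1; β=3, v≡2 (mod 3); (1|3)=+1, (2|3)=-1; sign (−1)^0·+1^3·-1^2 = +1.
(a,b)_∞: sgn(442)=+, sgn(-3)=−, so +1.
(a,b)_17: α=1, u≡15; β=2, v≡7 (mod 17); (15|17)=+1, (7|17)=-1; sign (−1)^0·+1^2·-1^1 = -1.
(a,b)_19: α=-2, u≡11; β=-2, v≡4 (mod 19); (11|19)=+1, (4|19)=+1; sign (−1)^0·+1^-2·+1^-2 = +1.
(a,b)_13: α=1, u≡8; β=-2, v≡9 (mod 13); (8|13)=-1, (9|13)=+1; sign (−1)^0·-1^-2·+1^1 = +1.
Ram(442, -3) = {2, 17}; no ℚ_2-point on the conic.

[2, 17]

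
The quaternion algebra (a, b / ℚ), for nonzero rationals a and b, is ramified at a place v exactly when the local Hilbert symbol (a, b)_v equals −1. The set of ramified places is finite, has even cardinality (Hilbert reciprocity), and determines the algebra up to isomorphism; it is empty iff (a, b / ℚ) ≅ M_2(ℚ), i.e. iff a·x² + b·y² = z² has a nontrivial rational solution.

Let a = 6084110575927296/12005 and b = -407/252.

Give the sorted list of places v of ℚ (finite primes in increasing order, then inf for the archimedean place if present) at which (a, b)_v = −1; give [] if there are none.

[2, 17]

(a, b) ≡ (34595, -2849) mod (ℚ^×)²; places V = {2, 3, 5, 7, 11, 17, 37, ∞}.
(a,b)_2: α=16, β=-2; u≡3, v≡7 (mod 8); ε(u)ε(v)=1·1, αω(v)=16·0, βω(u)=-2·1; sum ≡ 1  ⇒  -1.
(a,b)_∞: sgn(34595)=+, sgn(-2849)=−, so +1.
(a,b)_3: α=4, u≡2; β=-2, v≡1 (mod 3); (2|3)=-1, (1|3)=+1; sign (−1)^0·-1^-2·+1^4 = +1.
(a,b)_37: α=3, u≡11; β=1, v≡28 (mod 37); (11|37)=+1, (28|37)=+1; sign (−1)^0·+1^1·+1^3 = +1.
(a,b)_5: α=-1, u≡1; β=0, v≡4 (mod 5); (1|5)=+1, (4|5)=+1; sign (−1)^0·+1^0·+1^-1 = +1.
(a,b)_7: α=-4, u≡2; β=-1, v≡6 (mod 7); (2|7)=+1, (6|7)=-1; sign (−1)^0·+1^-1·-1^-4 = +1.
(a,b)_17: α=1, u≡7; β=0, v≡11 (mod 17); (7|17)=-1, (11|17)=-1; sign (−1)^0·-1^0·-1^1 = -1.
(a,b)_11: α=3, u≡2; β=1, v≡4 (mod 11); (2|11)=-1, (4|11)=+1; sign (−1)^1·-1^1·+1^3 = +1.
(34595, -2849 / ℚ) ramifies at {2, 17}: a division algebra.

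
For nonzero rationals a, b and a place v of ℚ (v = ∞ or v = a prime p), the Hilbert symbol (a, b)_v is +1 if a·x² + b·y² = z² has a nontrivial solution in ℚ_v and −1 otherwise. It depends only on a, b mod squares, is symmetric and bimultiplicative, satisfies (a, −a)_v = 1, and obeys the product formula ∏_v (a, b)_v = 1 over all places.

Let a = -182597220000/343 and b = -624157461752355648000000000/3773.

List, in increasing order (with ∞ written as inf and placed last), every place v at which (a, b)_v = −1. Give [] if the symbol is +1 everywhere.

(a, b) ≡ (-10374, -10010) mod (ℚ^×)²; places V = {2, 3, 5, 7, 11, 13, 19, 37, ∞}.
(a,b)_7: α=-3, u≡1; β=-3, v≡3 (mod 7); (1|7)=+1, (3|7)=-1; sign (−1)^1·+1^-3·-1^-3 = +1.
(a,b)_13: α=1, u≡5; β=3, v≡1 (mod 13); (5|13)=-1, (1|13)=+1; sign (−1)^0·-1^3·+1^1 = -1.
(a,b)_19: α=1, u≡6; β=2, v≡13 (mod 19); (6|19)=+1, (13|19)=-1; sign (−1)^0·+1^2·-1^1 = -1.
(a,b)_3: α=3, u≡1; β=8, v≡1 (mod 3); (1|3)=+1, (1|3)=+1; sign (−1)^0·+1^8·+1^3 = +1.
(a,b)_2: α=5, β=15; u≡5, v≡3 (mod 8); ε(u)ε(v)=0·1, αω(v)=5·1, βω(u)=15·1; sum ≡ 0  ⇒  +1.
(a,b)_5: α=4, u≡1; β=9, v≡3 (mod 5); (1|5)=+1, (3|5)=-1; sign (−1)^0·+1^9·-1^4 = +1.
(a,b)_37: α=2, u≡19; β=4, v≡24 (mod 37); (19|37)=-1, (24|37)=-1; sign (−1)^0·-1^4·-1^2 = +1.
(a,b)_11: α=0, u≡7; β=-1, v≡9 (mod 11); (7|11)=-1, (9|11)=+1; sign (−1)^0·-1^-1·+1^0 = -1.
(a,b)_∞: sgn(-10374)=−, sgn(-10010)=−, so -1.
|Ram(-10374, -10010)| = 4, even; anisotropic at {11, 13, 19, ∞}.

[11, 13, 19, inf]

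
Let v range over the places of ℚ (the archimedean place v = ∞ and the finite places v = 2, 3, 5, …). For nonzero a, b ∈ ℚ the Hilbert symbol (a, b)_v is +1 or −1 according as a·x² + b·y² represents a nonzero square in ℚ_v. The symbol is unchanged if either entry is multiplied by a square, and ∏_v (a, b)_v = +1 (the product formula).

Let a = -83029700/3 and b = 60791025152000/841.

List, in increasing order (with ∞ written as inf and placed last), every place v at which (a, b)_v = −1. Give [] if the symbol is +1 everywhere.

(a, b) ≡ (-51, 12155) mod (ℚ^×)²; places V = {2, 3, 5, 11, 13, 17, 29, ∞}.
(a,b)_3: α=-1, u≡1; β=0, v≡2 (mod 3); (1|3)=+1, (2|3)=-1; sign (−1)^0·+1^0·-1^-1 = -1.
(a,b)_17: α=3, u≡5; β=3, v≡1 (mod 17); (5|17)=-1, (1|17)=+1; sign (−1)^0·-1^3·+1^3 = -1.
(a,b)_2: α=2, β=12; u≡5, v≡3 (mod 8); ε(u)ε(v)=0·1, αω(v)=2·1, βω(u)=12·1; sum ≡ 0  ⇒  +1.
(a,b)_11: α=0, u≡9; β=1, v≡1 (mod 11); (9|11)=+1, (1|11)=+1; sign (−1)^0·+1^1·+1^0 = +1.
(a,b)_5: α=2, u≡4; β=3, v≡1 (mod 5); (4|5)=+1, (1|5)=+1; sign (−1)^0·+1^3·+1^2 = +1.
(a,b)_∞: sgn(-51)=−, sgn(12155)=+, so +1.
(a,b)_13: α=2, u≡3; β=3, v≡9 (mod 13); (3|13)=+1, (9|13)=+1; sign (−1)^0·+1^3·+1^2 = +1.
(a,b)_29: α=0, u≡28; β=-2, v≡20 (mod 29); (28|29)=+1, (20|29)=+1; sign (−1)^0·+1^-2·+1^0 = +1.
|Ram(-51, 12155)| = 2, even; anisotropic at {3, 17}.

[3, 17]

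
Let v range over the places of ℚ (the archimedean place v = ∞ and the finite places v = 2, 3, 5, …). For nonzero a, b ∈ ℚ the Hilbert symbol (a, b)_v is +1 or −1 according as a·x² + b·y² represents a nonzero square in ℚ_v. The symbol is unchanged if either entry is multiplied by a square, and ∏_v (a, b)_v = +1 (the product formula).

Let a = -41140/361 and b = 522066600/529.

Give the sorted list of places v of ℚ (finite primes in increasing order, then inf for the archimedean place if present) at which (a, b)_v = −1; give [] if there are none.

Mod squares: a ≡ -85, b ≡ 4794. Check v ∈ {∞, 2, 3, 5, 11, 17, 19, 23, 47}.
v=47: a=47^0·(≡1), b=47^1·(≡32) mod 47; (1|47)=+1, (32|47)=+1; (−1)^{0·1·23}·(+1)^1·(+1)^0 = +1.
v=∞: -85 < 0 and 4794 > 0  ⇒  (a,b)_∞ = +1.
v=23: a=23^0·(≡22), b=23^-2·(≡19) mod 23; (22|23)=-1, (19|23)=-1; (−1)^{0·-2·11}·(-1)^-2·(-1)^0 = +1.
v=5: a=5^1·(≡2), b=5^2·(≡1) mod 5; (2|5)=-1, (1|5)=+1; (−1)^{1·2·2}·(-1)^2·(+1)^1 = +1.
v=2: v_2(a)=2, v_2(b)=3; units ≡ 3, 5 (mod 8); ε·ε+αω+βω = 1·0+2·1+3·1 ≡ 1  ⇒  (a,b)_2 = -1.
v=3: a=3^0·(≡2), b=3^3·(≡2) mod 3; (2|3)=-1, (2|3)=-1; (−1)^{0·3·1}·(-1)^3·(-1)^0 = -1.
v=17: a=17^1·(≡7), b=17^1·(≡7) mod 17; (7|17)=-1, (7|17)=-1; (−1)^{1·1·8}·(-1)^1·(-1)^1 = +1.
v=11: a=11^2·(≡5), b=11^2·(≡4) mod 11; (5|11)=+1, (4|11)=+1; (−1)^{2·2·5}·(+1)^2·(+1)^2 = +1.
v=19: a=19^-2·(≡14), b=19^0·(≡16) mod 19; (14|19)=-1, (16|19)=+1; (−1)^{-2·0·9}·(-1)^0·(+1)^-2 = +1.
|Ram(-85, 4794)| = 2, even; anisotropic at {2, 3}.

[2, 3]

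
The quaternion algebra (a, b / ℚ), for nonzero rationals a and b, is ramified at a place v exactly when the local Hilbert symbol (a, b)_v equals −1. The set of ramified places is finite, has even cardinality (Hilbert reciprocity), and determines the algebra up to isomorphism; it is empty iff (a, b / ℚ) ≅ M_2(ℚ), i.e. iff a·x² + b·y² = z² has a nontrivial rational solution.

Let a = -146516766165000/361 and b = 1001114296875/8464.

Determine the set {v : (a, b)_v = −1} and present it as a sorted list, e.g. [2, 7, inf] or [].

Mod squares: a ≡ -66, b ≡ 35. Check v ∈ {∞, 2, 3, 5, 7, 11, 19, 23, 41, 43}.
v=5: a=5^4·(≡1), b=5^7·(≡2) mod 5; (1|5)=+1, (2|5)=-1; (−1)^{4·7·2}·(+1)^7·(-1)^4 = +1.
v=23: a=23^0·(≡13), b=23^-2·(≡4) mod 23; (13|23)=+1, (4|23)=+1; (−1)^{0·-2·11}·(+1)^-2·(+1)^0 = +1.
v=41: a=41^0·(≡5), b=41^2·(≡24) mod 41; (5|41)=+1, (24|41)=-1; (−1)^{0·2·20}·(+1)^2·(-1)^0 = +1.
v=3: a=3^5·(≡2), b=3^2·(≡2) mod 3; (2|3)=-1, (2|3)=-1; (−1)^{5·2·1}·(-1)^2·(-1)^5 = -1.
v=11: a=11^3·(≡4), b=11^2·(≡8) mod 11; (4|11)=+1, (8|11)=-1; (−1)^{3·2·5}·(+1)^2·(-1)^3 = -1.
v=43: a=43^2·(≡7), b=43^0·(≡35) mod 43; (7|43)=-1, (35|43)=+1; (−1)^{2·0·21}·(-1)^0·(+1)^2 = +1.
v=∞: -66 < 0 and 35 > 0  ⇒  (a,b)_∞ = +1.
v=7: a=7^2·(≡1), b=7^1·(≡6) mod 7; (1|7)=+1, (6|7)=-1; (−1)^{2·1·3}·(+1)^1·(-1)^2 = +1.
v=2: v_2(a)=3, v_2(b)=-4; units ≡ 7, 3 (mod 8); ε·ε+αω+βω = 1·1+3·1+-4·0 ≡ 0  ⇒  (a,b)_2 = +1.
v=19: a=19^-2·(≡13), b=19^0·(≡7) mod 19; (13|19)=-1, (7|19)=+1; (−1)^{-2·0·9}·(-1)^0·(+1)^-2 = +1.
|Ram(-66, 35)| = 2, even; anisotropic at {3, 11}.

[3, 11]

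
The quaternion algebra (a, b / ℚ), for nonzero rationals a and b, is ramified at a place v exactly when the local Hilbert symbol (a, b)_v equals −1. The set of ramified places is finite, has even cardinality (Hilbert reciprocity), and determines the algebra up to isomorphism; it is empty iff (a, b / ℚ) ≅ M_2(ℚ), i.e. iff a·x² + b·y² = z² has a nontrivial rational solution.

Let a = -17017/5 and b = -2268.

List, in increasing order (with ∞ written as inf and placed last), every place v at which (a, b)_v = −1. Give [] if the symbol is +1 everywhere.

[5, 13, 17, inf]

Mod squares: a ≡ -85085, b ≡ -7. Check v ∈ {∞, 2, 3, 5, 7, 11, 13, 17}.
v=13: a=13^1·(≡6), b=13^0·(≡7) mod 13; (6|13)=-1, (7|13)=-1; (−1)^{1·0·6}·(-1)^0·(-1)^1 = -1.
v=11: a=11^1·(≡3), b=11^0·(≡9) mod 11; (3|11)=+1, (9|11)=+1; (−1)^{1·0·5}·(+1)^0·(+1)^1 = +1.
v=17: a=17^1·(≡14), b=17^0·(≡10) mod 17; (14|17)=-1, (10|17)=-1; (−1)^{1·0·8}·(-1)^0·(-1)^1 = -1.
v=2: v_2(a)=0, v_2(b)=2; units ≡ 3, 1 (mod 8); ε·ε+αω+βω = 1·0+0·0+2·1 ≡ 0  ⇒  (a,b)_2 = +1.
v=3: a=3^0·(≡1), b=3^4·(≡2) mod 3; (1|3)=+1, (2|3)=-1; (−1)^{0·4·1}·(+1)^4·(-1)^0 = +1.
v=5: a=5^-1·(≡3), b=5^0·(≡2) mod 5; (3|5)=-1, (2|5)=-1; (−1)^{-1·0·2}·(-1)^0·(-1)^-1 = -1.
v=7: a=7^1·(≡1), b=7^1·(≡5) mod 7; (1|7)=+1, (5|7)=-1; (−1)^{1·1·3}·(+1)^1·(-1)^1 = +1.
v=∞: -85085 < 0 and -7 < 0  ⇒  (a,b)_∞ = -1.
|Ram(-85085, -7)| = 4, even; anisotropic at {5, 13, 17, ∞}.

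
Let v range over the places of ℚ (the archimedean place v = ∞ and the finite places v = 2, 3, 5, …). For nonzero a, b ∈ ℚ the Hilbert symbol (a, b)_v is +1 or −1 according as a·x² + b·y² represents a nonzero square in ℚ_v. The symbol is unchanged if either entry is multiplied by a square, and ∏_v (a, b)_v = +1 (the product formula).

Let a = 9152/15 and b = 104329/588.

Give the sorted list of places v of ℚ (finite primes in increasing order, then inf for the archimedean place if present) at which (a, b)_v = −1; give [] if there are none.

[3, 5]

(a, b) ≡ (2145, 3) mod (ℚ^×)²; places V = {2, 3, 5, 7, 11, 13, 17, 19, ∞}.
(a,b)_2: α=6, β=-2; u≡1, v≡3 (mod 8); ε(u)ε(v)=0·1, αω(v)=6·1, βω(u)=-2·0; sum ≡ 0  ⇒  +1.
(a,b)_13: α=1, u≡1; β=0, v≡10 (mod 13); (1|13)=+1, (10|13)=+1; sign (−1)^0·+1^0·+1^1 = +1.
(a,b)_19: α=0, u≡11; β=2, v≡15 (mod 19); (11|19)=+1, (15|19)=-1; sign (−1)^0·+1^2·-1^0 = +1.
(a,b)_5: α=-1, u≡4; β=0, v≡3 (mod 5); (4|5)=+1, (3|5)=-1; sign (−1)^0·+1^0·-1^-1 = -1.
(a,b)_11: α=1, u≡10; β=0, v≡1 (mod 11); (10|11)=-1, (1|11)=+1; sign (−1)^0·-1^0·+1^1 = +1.
(a,b)_3: α=-1, u≡1; β=-1, v≡1 (mod 3); (1|3)=+1, (1|3)=+1; sign (−1)^1·+1^-1·+1^-1 = -1.
(a,b)_17: α=0, u≡14; β=2, v≡14 (mod 17); (14|17)=-1, (14|17)=-1; sign (−1)^0·-1^2·-1^0 = +1.
(a,b)_7: α=0, u≡3; β=-2, v≡3 (mod 7); (3|7)=-1, (3|7)=-1; sign (−1)^0·-1^-2·-1^0 = +1.
(a,b)_∞: sgn(2145)=+, sgn(3)=+, so +1.
(2145, 3 / ℚ) ramifies at {3, 5}: a division algebra.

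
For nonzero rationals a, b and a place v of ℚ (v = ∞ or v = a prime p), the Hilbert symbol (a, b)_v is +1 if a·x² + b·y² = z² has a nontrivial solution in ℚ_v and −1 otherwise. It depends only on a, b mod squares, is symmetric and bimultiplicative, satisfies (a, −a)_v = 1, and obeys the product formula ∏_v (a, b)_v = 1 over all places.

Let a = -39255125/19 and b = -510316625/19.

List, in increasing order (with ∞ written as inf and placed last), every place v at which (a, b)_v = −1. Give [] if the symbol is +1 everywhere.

Mod squares: a ≡ -608855, b ≡ -46835. Check v ∈ {∞, 2, 5, 7, 13, 17, 19, 29}.
v=19: a=19^-1·(≡15), b=19^-1·(≡5) mod 19; (15|19)=-1, (5|19)=+1; (−1)^{-1·-1·9}·(-1)^-1·(+1)^-1 = +1.
v=17: a=17^1·(≡1), b=17^1·(≡13) mod 17; (1|17)=+1, (13|17)=+1; (−1)^{1·1·8}·(+1)^1·(+1)^1 = +1.
v=5: a=5^3·(≡1), b=5^3·(≡3) mod 5; (1|5)=+1, (3|5)=-1; (−1)^{3·3·2}·(+1)^3·(-1)^3 = -1.
v=2: v_2(a)=0, v_2(b)=0; units ≡ 1, 5 (mod 8); ε·ε+αω+βω = 0·0+0·1+0·0 ≡ 0  ⇒  (a,b)_2 = +1.
v=13: a=13^1·(≡9), b=13^2·(≡9) mod 13; (9|13)=+1, (9|13)=+1; (−1)^{1·2·6}·(+1)^2·(+1)^1 = +1.
v=29: a=29^1·(≡5), b=29^1·(≡7) mod 29; (5|29)=+1, (7|29)=+1; (−1)^{1·1·14}·(+1)^1·(+1)^1 = +1.
v=7: a=7^2·(≡5), b=7^2·(≡2) mod 7; (5|7)=-1, (2|7)=+1; (−1)^{2·2·3}·(-1)^2·(+1)^2 = +1.
v=∞: -608855 < 0 and -46835 < 0  ⇒  (a,b)_∞ = -1.
Ram(-608855, -46835) = {5, ∞}; no ℚ_5-point on the conic.

[5, inf]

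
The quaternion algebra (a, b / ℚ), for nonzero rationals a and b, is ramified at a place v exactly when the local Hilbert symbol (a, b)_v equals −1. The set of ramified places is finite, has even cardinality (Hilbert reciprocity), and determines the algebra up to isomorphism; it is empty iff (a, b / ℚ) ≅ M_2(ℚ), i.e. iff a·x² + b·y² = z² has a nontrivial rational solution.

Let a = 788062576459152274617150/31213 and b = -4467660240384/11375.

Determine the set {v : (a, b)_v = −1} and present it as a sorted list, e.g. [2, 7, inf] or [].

[2, 5, 7, 13, 17, 23]

Mod squares: a ≡ 598, b ≡ -170170. Check v ∈ {∞, 2, 3, 5, 7, 11, 13, 17, 23}.
v=5: a=5^2·(≡2), b=5^-3·(≡1) mod 5; (2|5)=-1, (1|5)=+1; (−1)^{2·-3·2}·(-1)^-3·(+1)^2 = -1.
v=11: a=11^6·(≡1), b=11^3·(≡2) mod 11; (1|11)=+1, (2|11)=-1; (−1)^{6·3·5}·(+1)^3·(-1)^6 = +1.
v=2: v_2(a)=1, v_2(b)=9; units ≡ 3, 3 (mod 8); ε·ε+αω+βω = 1·1+1·1+9·1 ≡ 1  ⇒  (a,b)_2 = -1.
v=3: a=3^14·(≡1), b=3^6·(≡2) mod 3; (1|3)=+1, (2|3)=-1; (−1)^{14·6·1}·(+1)^6·(-1)^14 = +1.
v=13: a=13^-1·(≡11), b=13^-1·(≡9) mod 13; (11|13)=-1, (9|13)=+1; (−1)^{-1·-1·6}·(-1)^-1·(+1)^-1 = -1.
v=7: a=7^-4·(≡5), b=7^-1·(≡2) mod 7; (5|7)=-1, (2|7)=+1; (−1)^{-4·-1·3}·(-1)^-1·(+1)^-4 = -1.
v=∞: 598 > 0 and -170170 < 0  ⇒  (a,b)_∞ = +1.
v=23: a=23^5·(≡16), b=23^2·(≡21) mod 23; (16|23)=+1, (21|23)=-1; (−1)^{5·2·11}·(+1)^2·(-1)^5 = -1.
v=17: a=17^2·(≡7), b=17^1·(≡3) mod 17; (7|17)=-1, (3|17)=-1; (−1)^{2·1·8}·(-1)^1·(-1)^2 = -1.
|Ram(598, -170170)| = 6, even; anisotropic at {2, 5, 7, 13, 17, 23}.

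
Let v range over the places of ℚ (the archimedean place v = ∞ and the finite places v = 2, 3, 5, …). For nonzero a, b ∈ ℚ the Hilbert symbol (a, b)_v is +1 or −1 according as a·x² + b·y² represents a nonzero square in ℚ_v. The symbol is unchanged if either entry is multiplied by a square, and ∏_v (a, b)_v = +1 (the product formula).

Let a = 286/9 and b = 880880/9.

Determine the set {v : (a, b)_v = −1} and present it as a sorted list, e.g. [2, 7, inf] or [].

(a, b) ≡ (286, 455) mod (ℚ^×)²; places V = {2, 3, 5, 7, 11, 13, ∞}.
(a,b)_5: α=0, u≡4; β=1, v≡4 (mod 5); (4|5)=+1, (4|5)=+1; sign (−1)^0·+1^1·+1^0 = +1.
(a,b)_11: α=1, u≡9; β=2, v≡1 (mod 11); (9|11)=+1, (1|11)=+1; sign (−1)^0·+1^2·+1^1 = +1.
(a,b)_13: α=1, u≡1; β=1, v≡12 (mod 13); (1|13)=+1, (12|13)=+1; sign (−1)^0·+1^1·+1^1 = +1.
(a,b)_∞: sgn(286)=+, sgn(455)=+, so +1.
(a,b)_7: α=0, u≡3; β=1, v≡4 (mod 7); (3|7)=-1, (4|7)=+1; sign (−1)^0·-1^1·+1^0 = -1.
(a,b)_3: α=-2, u≡1; β=-2, v≡2 (mod 3); (1|3)=+1, (2|3)=-1; sign (−1)^0·+1^-2·-1^-2 = +1.
(a,b)_2: α=1, β=4; u≡7, v≡7 (mod 8); ε(u)ε(v)=1·1, αω(v)=1·0, βω(u)=4·0; sum ≡ 1  ⇒  -1.
|Ram(286, 455)| = 2, even; anisotropic at {2, 7}.

[2, 7]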